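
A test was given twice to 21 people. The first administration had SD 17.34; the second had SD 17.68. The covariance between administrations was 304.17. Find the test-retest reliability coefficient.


r = cov(X,Y) / (SD_X * SD_Y)
r = 304.17 / (17.34 * 17.68)
r = 304.17 / 306.5712
r = 0.9922

0.9922


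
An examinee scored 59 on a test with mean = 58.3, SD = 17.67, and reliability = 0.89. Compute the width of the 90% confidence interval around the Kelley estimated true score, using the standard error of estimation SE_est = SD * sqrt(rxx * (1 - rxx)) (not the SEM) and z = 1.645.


True score estimate = 0.89*59 + 0.11*58.3 = 58.923
SE_est = SD * sqrt(rxx * (1 - rxx)) = 17.67 * sqrt(0.89 * 0.11) = 17.67 * sqrt(0.0979) = 5.528762
CI = T_est +/- z * SE_est, so width = 2 * z * SE_est = 2 * 1.645 * 5.528762
Width = 18.1896

18.1896


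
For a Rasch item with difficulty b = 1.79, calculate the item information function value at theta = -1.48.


P = 1/(1+exp(-(-1.48-1.79))) = 0.0366
I = P*(1-P) = 0.0366 * 0.9634
I = 0.0353

0.0353


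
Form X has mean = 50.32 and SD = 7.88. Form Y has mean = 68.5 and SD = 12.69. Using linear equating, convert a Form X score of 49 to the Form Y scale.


slope = SD_Y / SD_X = 12.69 / 7.88 ~ 1.6104
intercept = mean_Y - slope * mean_X = 68.5 - (12.69 / 7.88) * 50.32 ~ -12.5356
Y = slope * X + intercept. To avoid rounding drift from the rounded slope/intercept, evaluate the equivalent form Y = mean_Y + SD_Y * (X - mean_X) / SD_X at full precision:
Y = 68.5 + 12.69 * (49 - 50.32) / 7.88
Y = 68.5 - 12.69 * 1.32 / 7.88
Y = 68.5 - 16.7508 / 7.88
Y = 68.5 - 2.1257
Y = 66.3743

66.3743


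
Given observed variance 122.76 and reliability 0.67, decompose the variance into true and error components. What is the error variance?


var_true = rxx * var_obs = 0.67 * 122.76 = 82.2492
var_error = var_obs - var_true
var_error = 122.76 - 82.2492
var_error = 40.5108

40.5108


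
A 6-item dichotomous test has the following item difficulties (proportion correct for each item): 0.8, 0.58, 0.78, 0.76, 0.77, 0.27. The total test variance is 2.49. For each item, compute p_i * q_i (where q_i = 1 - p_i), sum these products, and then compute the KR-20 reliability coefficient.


For each item, compute p_i * q_i:
  Item 1: 0.8 * 0.2 = 0.16
  Item 2: 0.58 * 0.42 = 0.2436
  Item 3: 0.78 * 0.22 = 0.1716
  Item 4: 0.76 * 0.24 = 0.1824
  Item 5: 0.77 * 0.23 = 0.1771
  Item 6: 0.27 * 0.73 = 0.1971
Sum(p_i * q_i) = 0.16 + 0.2436 + 0.1716 + 0.1824 + 0.1771 + 0.1971 = 1.1318
KR-20 = (k/(k-1)) * (1 - Sum(p_i*q_i) / Var_total)
= (6/5) * (1 - 1.1318/2.49)
= 1.2 * 0.5455
KR-20 = 0.6546

0.6546


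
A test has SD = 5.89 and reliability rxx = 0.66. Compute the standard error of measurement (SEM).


SEM = SD * sqrt(1 - rxx)
SEM = 5.89 * sqrt(1 - 0.66)
SEM = 5.89 * sqrt(0.34) = 5.89 * 0.583095
SEM = 3.4344

3.4344


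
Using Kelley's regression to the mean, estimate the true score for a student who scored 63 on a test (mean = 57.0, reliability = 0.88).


T_est = rxx * X + (1 - rxx) * mean
T_est = 0.88 * 63 + 0.12 * 57.0
T_est = 55.44 + 6.84
T_est = 62.28

62.28


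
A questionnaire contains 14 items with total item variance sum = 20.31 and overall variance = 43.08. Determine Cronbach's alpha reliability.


alpha = (k/(k-1)) * (1 - sum(si^2)/s_total^2)
= (14/13) * (1 - 20.31/43.08)
alpha = 0.5692

0.5692


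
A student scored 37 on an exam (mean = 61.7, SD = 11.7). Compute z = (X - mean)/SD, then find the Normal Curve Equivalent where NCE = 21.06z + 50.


z = (X - mean) / SD = (37 - 61.7) / 11.7
z = -24.7 / 11.7
z = -2.1111
NCE = NCE = 21.06z + 50
Carry z at full precision (z = -24.7 / 11.7) into the conversion:
NCE = 21.06 * (-24.7 / 11.7) + 50 = -520.182 / 11.7 + 50
NCE = -44.46 + 50
NCE = 5.54

5.54


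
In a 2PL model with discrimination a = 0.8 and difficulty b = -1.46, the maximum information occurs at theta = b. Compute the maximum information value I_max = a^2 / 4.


For 2PL, max info at theta = b = -1.46
I_max = a^2 / 4 = 0.8^2 / 4
= 0.64 / 4
I_max = 0.16

0.16


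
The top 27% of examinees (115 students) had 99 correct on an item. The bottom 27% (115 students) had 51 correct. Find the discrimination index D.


p_upper = 99/115 = 0.8609
p_lower = 51/115 = 0.4435
D = 0.8609 - 0.4435 = 0.4174

0.4174


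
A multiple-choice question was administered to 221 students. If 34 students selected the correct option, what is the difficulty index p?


Item difficulty p = number correct / total examinees
p = 34 / 221
p = 0.1538

0.1538


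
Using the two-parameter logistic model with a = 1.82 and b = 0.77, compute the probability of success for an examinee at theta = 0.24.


a*(theta - b) = 1.82 * (0.24 - 0.77) = -0.9646
exp(--0.9646) = 2.6237
P = 1 / (1 + 2.6237)
P = 0.276

0.276


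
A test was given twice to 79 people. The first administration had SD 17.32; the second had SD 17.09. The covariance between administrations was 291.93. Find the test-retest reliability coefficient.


r = cov(X,Y) / (SD_X * SD_Y)
r = 291.93 / (17.32 * 17.09)
r = 291.93 / 295.9988
r = 0.9863

0.9863


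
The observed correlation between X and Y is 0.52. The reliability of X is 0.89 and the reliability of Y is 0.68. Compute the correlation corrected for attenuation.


r_corrected = rxy / sqrt(rxx * ryy)
= 0.52 / sqrt(0.89 * 0.68)
= 0.52 / sqrt(0.6052)
= 0.52 / 0.777946
r_corrected = 0.6684

0.6684


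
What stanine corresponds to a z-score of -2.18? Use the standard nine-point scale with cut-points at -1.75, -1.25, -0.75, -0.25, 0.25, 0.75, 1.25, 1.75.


Stanine boundaries: [-1.75, -1.25, -0.75, -0.25, 0.25, 0.75, 1.25, 1.75]
z = -2.18
Check each boundary:
  z < -1.75
  z < -1.25
  z < -0.75
  z < -0.25
  z < 0.25
  z < 0.75
  z < 1.25
  z < 1.75
Highest qualifying boundary gives stanine = 1

1


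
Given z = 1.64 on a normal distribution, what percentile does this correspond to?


CDF(z) = 0.5 * (1 + erf(z/sqrt(2)))
erf(1.1597) = 0.899
CDF = 0.9495
Percentile rank = 0.9495 * 100 = 94.95

94.95


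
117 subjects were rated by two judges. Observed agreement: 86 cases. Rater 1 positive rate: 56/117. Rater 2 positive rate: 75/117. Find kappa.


P_o = 86/117 = 0.735043
P_e = (56*75 + 61*42) / 13689 = 0.493973
kappa = (P_o - P_e) / (1 - P_e)
kappa = (0.735043 - 0.493973) / (1 - 0.493973)
kappa = 0.4764

0.4764


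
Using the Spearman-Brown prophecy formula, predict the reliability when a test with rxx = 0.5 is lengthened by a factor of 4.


r_new = (n * rxx) / (1 + (n-1) * rxx)
r_new = (4 * 0.5) / (1 + 3 * 0.5)
r_new = 2.0 / 2.5
r_new = 0.8

0.8


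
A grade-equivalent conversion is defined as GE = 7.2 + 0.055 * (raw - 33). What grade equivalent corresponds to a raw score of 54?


raw - median = 54 - 33 = 21
slope * diff = 0.055 * 21 = 1.155
GE = 7.2 + 1.155
GE = 8.355

8.355


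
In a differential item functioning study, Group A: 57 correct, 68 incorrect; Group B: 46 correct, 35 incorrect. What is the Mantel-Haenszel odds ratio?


Odds_A = 57/68 = 0.8382
Odds_B = 46/35 = 1.3143
OR = Odds_A / Odds_B = 0.8382 / 1.3143
Exactly, OR = (57 * 35) / (68 * 46) = 1995 / 3128
OR = 0.6378

0.6378


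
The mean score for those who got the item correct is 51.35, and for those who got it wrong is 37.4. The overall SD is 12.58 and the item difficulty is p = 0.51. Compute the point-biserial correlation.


q = 1 - p = 0.49
rpb = ((M1 - M0) / SD) * sqrt(p * q)
rpb = ((51.35 - 37.4) / 12.58) * sqrt(0.51 * 0.49)
rpb = 0.5543

0.5543


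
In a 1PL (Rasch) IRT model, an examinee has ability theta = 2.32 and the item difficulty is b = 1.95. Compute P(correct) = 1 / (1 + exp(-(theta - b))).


theta - b = 2.32 - 1.95 = 0.37
exp(-(theta - b)) = exp(-0.37) = 0.6907
P = 1 / (1 + 0.6907)
P = 0.5915

0.5915


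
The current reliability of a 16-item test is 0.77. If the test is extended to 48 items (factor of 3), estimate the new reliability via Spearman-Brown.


r_new = (n * rxx) / (1 + (n-1) * rxx)
r_new = (3 * 0.77) / (1 + 2 * 0.77)
r_new = 2.31 / 2.54
r_new = 0.9094

0.9094


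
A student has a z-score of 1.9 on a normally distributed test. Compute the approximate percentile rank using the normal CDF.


CDF(z) = 0.5 * (1 + erf(z/sqrt(2)))
erf(1.3435) = 0.9426
CDF = 0.9713
Percentile rank = 0.9713 * 100 = 97.13

97.13


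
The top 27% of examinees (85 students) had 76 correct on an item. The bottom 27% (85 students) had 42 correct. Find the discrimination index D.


p_upper = 76/85 = 0.8941
p_lower = 42/85 = 0.4941
D = 0.8941 - 0.4941 = 0.4

0.4


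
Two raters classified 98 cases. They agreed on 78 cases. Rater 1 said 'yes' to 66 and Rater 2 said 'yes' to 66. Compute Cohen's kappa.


P_o = 78/98 = 0.795918
P_e = (66*66 + 32*32) / 9604 = 0.560183
kappa = (P_o - P_e) / (1 - P_e)
kappa = (0.795918 - 0.560183) / (1 - 0.560183)
kappa = 0.536

0.536


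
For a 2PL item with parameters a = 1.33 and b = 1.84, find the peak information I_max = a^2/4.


For 2PL, max info at theta = b = 1.84
I_max = a^2 / 4 = 1.33^2 / 4
= 1.7689 / 4
I_max = 0.4422

0.4422


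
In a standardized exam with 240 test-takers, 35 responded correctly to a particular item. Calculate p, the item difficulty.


Item difficulty p = number correct / total examinees
p = 35 / 240
p = 0.1458

0.1458


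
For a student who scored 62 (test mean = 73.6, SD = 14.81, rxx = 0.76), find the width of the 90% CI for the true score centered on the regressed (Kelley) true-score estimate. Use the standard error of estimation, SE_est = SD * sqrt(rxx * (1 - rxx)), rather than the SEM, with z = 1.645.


True score estimate = 0.76*62 + 0.24*73.6 = 64.784
SE_est = SD * sqrt(rxx * (1 - rxx)) = 14.81 * sqrt(0.76 * 0.24) = 14.81 * sqrt(0.1824) = 6.325101
CI = T_est +/- z * SE_est, so width = 2 * z * SE_est = 2 * 1.645 * 6.325101
Width = 20.8096

20.8096


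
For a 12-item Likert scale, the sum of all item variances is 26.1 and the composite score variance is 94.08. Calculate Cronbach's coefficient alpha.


alpha = (k/(k-1)) * (1 - sum(si^2)/s_total^2)
= (12/11) * (1 - 26.1/94.08)
alpha = 0.7883

0.7883


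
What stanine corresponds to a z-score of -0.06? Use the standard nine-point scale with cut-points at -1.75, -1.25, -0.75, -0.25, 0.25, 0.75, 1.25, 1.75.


Stanine boundaries: [-1.75, -1.25, -0.75, -0.25, 0.25, 0.75, 1.25, 1.75]
z = -0.06
Check each boundary:
  z >= -1.75 -> could be stanine 2
  z >= -1.25 -> could be stanine 3
  z >= -0.75 -> could be stanine 4
  z >= -0.25 -> could be stanine 5
  z < 0.25
  z < 0.75
  z < 1.25
  z < 1.75
Highest qualifying boundary gives stanine = 5

5


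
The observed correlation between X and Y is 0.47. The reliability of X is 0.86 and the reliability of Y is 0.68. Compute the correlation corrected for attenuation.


r_corrected = rxy / sqrt(rxx * ryy)
= 0.47 / sqrt(0.86 * 0.68)
= 0.47 / sqrt(0.5848)
= 0.47 / 0.764722
r_corrected = 0.6146

0.6146


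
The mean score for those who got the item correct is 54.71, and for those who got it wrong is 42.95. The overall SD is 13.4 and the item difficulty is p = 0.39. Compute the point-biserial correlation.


q = 1 - p = 0.61
rpb = ((M1 - M0) / SD) * sqrt(p * q)
rpb = ((54.71 - 42.95) / 13.4) * sqrt(0.39 * 0.61)
rpb = 0.4281

0.4281


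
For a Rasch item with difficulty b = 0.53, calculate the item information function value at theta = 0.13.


P = 1/(1+exp(-(0.13-0.53))) = 0.4013
I = P*(1-P) = 0.4013 * 0.5987
I = 0.2403

0.2403


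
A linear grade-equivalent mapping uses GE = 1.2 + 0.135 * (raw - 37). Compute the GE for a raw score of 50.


raw - median = 50 - 37 = 13
slope * diff = 0.135 * 13 = 1.755
GE = 1.2 + 1.755
GE = 2.955

2.955


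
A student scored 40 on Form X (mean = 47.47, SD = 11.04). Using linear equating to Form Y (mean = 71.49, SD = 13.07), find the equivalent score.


slope = SD_Y / SD_X = 13.07 / 11.04 ~ 1.1839
intercept = mean_Y - slope * mean_X = 71.49 - (13.07 / 11.04) * 47.47 ~ 15.2914
Y = slope * X + intercept. To avoid rounding drift from the rounded slope/intercept, evaluate the equivalent form Y = mean_Y + SD_Y * (X - mean_X) / SD_X at full precision:
Y = 71.49 + 13.07 * (40 - 47.47) / 11.04
Y = 71.49 - 13.07 * 7.47 / 11.04
Y = 71.49 - 97.6329 / 11.04
Y = 71.49 - 8.8436
Y = 62.6464

62.6464


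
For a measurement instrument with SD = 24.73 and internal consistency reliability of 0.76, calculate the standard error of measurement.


SEM = SD * sqrt(1 - rxx)
SEM = 24.73 * sqrt(1 - 0.76)
SEM = 24.73 * sqrt(0.24) = 24.73 * 0.489898
SEM = 12.1152

12.1152


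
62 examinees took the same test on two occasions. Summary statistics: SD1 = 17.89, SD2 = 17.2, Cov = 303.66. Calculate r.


r = cov(X,Y) / (SD_X * SD_Y)
r = 303.66 / (17.89 * 17.2)
r = 303.66 / 307.708
r = 0.9868

0.9868


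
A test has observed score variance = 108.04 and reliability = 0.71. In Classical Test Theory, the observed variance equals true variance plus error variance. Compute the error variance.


var_true = rxx * var_obs = 0.71 * 108.04 = 76.7084
var_error = var_obs - var_true
var_error = 108.04 - 76.7084
var_error = 31.3316

31.3316


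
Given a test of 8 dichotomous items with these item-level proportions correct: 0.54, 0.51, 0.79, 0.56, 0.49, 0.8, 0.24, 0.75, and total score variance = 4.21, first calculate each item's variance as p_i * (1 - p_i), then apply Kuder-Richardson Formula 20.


For each item, compute p_i * q_i:
  Item 1: 0.54 * 0.46 = 0.2484
  Item 2: 0.51 * 0.49 = 0.2499
  Item 3: 0.79 * 0.21 = 0.1659
  Item 4: 0.56 * 0.44 = 0.2464
  Item 5: 0.49 * 0.51 = 0.2499
  Item 6: 0.8 * 0.2 = 0.16
  Item 7: 0.24 * 0.76 = 0.1824
  Item 8: 0.75 * 0.25 = 0.1875
Sum(p_i * q_i) = 0.2484 + 0.2499 + 0.1659 + 0.2464 + 0.2499 + 0.16 + 0.1824 + 0.1875 = 1.6904
KR-20 = (k/(k-1)) * (1 - Sum(p_i*q_i) / Var_total)
= (8/7) * (1 - 1.6904/4.21)
= 1.1429 * 0.5985
KR-20 = 0.684

0.684


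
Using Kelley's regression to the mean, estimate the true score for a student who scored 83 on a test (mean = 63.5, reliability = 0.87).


T_est = rxx * X + (1 - rxx) * mean
T_est = 0.87 * 83 + 0.13 * 63.5
T_est = 72.21 + 8.255
T_est = 80.465

80.465


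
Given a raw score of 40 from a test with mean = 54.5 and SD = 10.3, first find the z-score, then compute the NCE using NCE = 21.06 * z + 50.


z = (X - mean) / SD = (40 - 54.5) / 10.3
z = -14.5 / 10.3
z = -1.4078
NCE = NCE = 21.06z + 50
Carry z at full precision (z = -14.5 / 10.3) into the conversion:
NCE = 21.06 * (-14.5 / 10.3) + 50 = -305.37 / 10.3 + 50
NCE = -29.6476 + 50
NCE = 20.3524

20.3524


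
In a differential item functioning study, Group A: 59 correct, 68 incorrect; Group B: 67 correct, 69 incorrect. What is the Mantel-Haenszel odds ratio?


Odds_A = 59/68 = 0.8676
Odds_B = 67/69 = 0.971
OR = Odds_A / Odds_B = 0.8676 / 0.971
Exactly, OR = (59 * 69) / (68 * 67) = 4071 / 4556
OR = 0.8935

0.8935


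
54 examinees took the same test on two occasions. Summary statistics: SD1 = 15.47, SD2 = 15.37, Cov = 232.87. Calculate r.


r = cov(X,Y) / (SD_X * SD_Y)
r = 232.87 / (15.47 * 15.37)
r = 232.87 / 237.7739
r = 0.9794

0.9794


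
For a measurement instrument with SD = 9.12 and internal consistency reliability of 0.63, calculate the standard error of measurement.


SEM = SD * sqrt(1 - rxx)
SEM = 9.12 * sqrt(1 - 0.63)
SEM = 9.12 * sqrt(0.37) = 9.12 * 0.608276
SEM = 5.5475

5.5475


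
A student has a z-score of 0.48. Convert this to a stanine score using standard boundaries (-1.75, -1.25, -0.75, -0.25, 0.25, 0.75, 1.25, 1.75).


Stanine boundaries: [-1.75, -1.25, -0.75, -0.25, 0.25, 0.75, 1.25, 1.75]
z = 0.48
Check each boundary:
  z >= -1.75 -> could be stanine 2
  z >= -1.25 -> could be stanine 3
  z >= -0.75 -> could be stanine 4
  z >= -0.25 -> could be stanine 5
  z >= 0.25 -> could be stanine 6
  z < 0.75
  z < 1.25
  z < 1.75
Highest qualifying boundary gives stanine = 6

6


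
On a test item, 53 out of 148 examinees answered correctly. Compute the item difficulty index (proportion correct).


Item difficulty p = number correct / total examinees
p = 53 / 148
p = 0.3581

0.3581


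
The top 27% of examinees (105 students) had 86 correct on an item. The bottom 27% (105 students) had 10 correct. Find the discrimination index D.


p_upper = 86/105 = 0.819
p_lower = 10/105 = 0.0952
D = 0.819 - 0.0952 = 0.7238

0.7238


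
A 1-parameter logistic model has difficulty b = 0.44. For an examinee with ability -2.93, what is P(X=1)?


theta - b = -2.93 - 0.44 = -3.37
exp(-(theta - b)) = exp(3.37) = 29.0785
P = 1 / (1 + 29.0785)
P = 0.0332

0.0332


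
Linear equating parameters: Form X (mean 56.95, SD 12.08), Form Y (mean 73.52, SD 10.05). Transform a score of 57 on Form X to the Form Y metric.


slope = SD_Y / SD_X = 10.05 / 12.08 ~ 0.832
intercept = mean_Y - slope * mean_X = 73.52 - (10.05 / 12.08) * 56.95 ~ 26.1402
Y = slope * X + intercept. To avoid rounding drift from the rounded slope/intercept, evaluate the equivalent form Y = mean_Y + SD_Y * (X - mean_X) / SD_X at full precision:
Y = 73.52 + 10.05 * (57 - 56.95) / 12.08
Y = 73.52 + 10.05 * 0.05 / 12.08
Y = 73.52 + 0.5025 / 12.08
Y = 73.52 + 0.0416
Y = 73.5616

73.5616


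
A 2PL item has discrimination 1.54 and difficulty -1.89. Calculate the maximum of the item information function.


For 2PL, max info at theta = b = -1.89
I_max = a^2 / 4 = 1.54^2 / 4
= 2.3716 / 4
I_max = 0.5929

0.5929


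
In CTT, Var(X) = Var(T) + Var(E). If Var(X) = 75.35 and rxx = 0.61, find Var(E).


var_true = rxx * var_obs = 0.61 * 75.35 = 45.9635
var_error = var_obs - var_true
var_error = 75.35 - 45.9635
var_error = 29.3865

29.3865


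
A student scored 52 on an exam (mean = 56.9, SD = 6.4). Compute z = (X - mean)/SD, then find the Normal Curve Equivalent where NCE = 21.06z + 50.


z = (X - mean) / SD = (52 - 56.9) / 6.4
z = -4.9 / 6.4
z = -0.7656
NCE = NCE = 21.06z + 50
Carry z at full precision (z = -4.9 / 6.4) into the conversion:
NCE = 21.06 * (-4.9 / 6.4) + 50 = -103.194 / 6.4 + 50
NCE = -16.1241 + 50
NCE = 33.8759

33.8759


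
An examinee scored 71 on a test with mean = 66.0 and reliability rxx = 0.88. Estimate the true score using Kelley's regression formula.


T_est = rxx * X + (1 - rxx) * mean
T_est = 0.88 * 71 + 0.12 * 66.0
T_est = 62.48 + 7.92
T_est = 70.4

70.4


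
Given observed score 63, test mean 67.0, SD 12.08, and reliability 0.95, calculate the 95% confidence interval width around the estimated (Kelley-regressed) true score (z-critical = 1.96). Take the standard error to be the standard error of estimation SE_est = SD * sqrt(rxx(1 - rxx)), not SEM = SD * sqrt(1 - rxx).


True score estimate = 0.95*63 + 0.05*67.0 = 63.2
SE_est = SD * sqrt(rxx * (1 - rxx)) = 12.08 * sqrt(0.95 * 0.05) = 12.08 * sqrt(0.0475) = 2.632775
CI = T_est +/- z * SE_est, so width = 2 * z * SE_est = 2 * 1.96 * 2.632775
Width = 10.3205

10.3205


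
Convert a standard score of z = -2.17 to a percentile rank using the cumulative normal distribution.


CDF(z) = 0.5 * (1 + erf(z/sqrt(2)))
erf(-1.5344) = -0.97
CDF = 0.015
Percentile rank = 0.015 * 100 = 1.5

1.5


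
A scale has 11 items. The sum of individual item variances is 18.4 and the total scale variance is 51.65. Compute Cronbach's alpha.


alpha = (k/(k-1)) * (1 - sum(si^2)/s_total^2)
= (11/10) * (1 - 18.4/51.65)
alpha = 0.7081

0.7081


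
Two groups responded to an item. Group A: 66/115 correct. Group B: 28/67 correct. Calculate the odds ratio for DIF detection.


Odds_A = 66/49 = 1.3469
Odds_B = 28/39 = 0.7179
OR = Odds_A / Odds_B = 1.3469 / 0.7179
Exactly, OR = (66 * 39) / (49 * 28) = 2574 / 1372
OR = 1.8761

1.8761


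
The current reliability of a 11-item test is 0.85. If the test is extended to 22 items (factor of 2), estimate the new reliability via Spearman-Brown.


r_new = (n * rxx) / (1 + (n-1) * rxx)
r_new = (2 * 0.85) / (1 + 1 * 0.85)
r_new = 1.7 / 1.85
r_new = 0.9189

0.9189


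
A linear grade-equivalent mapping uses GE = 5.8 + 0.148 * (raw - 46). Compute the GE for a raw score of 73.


raw - median = 73 - 46 = 27
slope * diff = 0.148 * 27 = 3.996
GE = 5.8 + 3.996
GE = 9.796

9.796


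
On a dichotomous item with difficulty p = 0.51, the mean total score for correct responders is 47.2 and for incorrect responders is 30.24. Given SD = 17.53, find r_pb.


q = 1 - p = 0.49
rpb = ((M1 - M0) / SD) * sqrt(p * q)
rpb = ((47.2 - 30.24) / 17.53) * sqrt(0.51 * 0.49)
rpb = 0.4836

0.4836


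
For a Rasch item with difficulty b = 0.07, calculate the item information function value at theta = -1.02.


P = 1/(1+exp(-(-1.02-0.07))) = 0.2516
I = P*(1-P) = 0.2516 * 0.7484
I = 0.1883

0.1883


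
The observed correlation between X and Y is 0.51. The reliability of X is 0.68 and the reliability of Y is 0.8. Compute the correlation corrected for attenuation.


r_corrected = rxy / sqrt(rxx * ryy)
= 0.51 / sqrt(0.68 * 0.8)
= 0.51 / sqrt(0.544)
= 0.51 / 0.737564
r_corrected = 0.6915

0.6915


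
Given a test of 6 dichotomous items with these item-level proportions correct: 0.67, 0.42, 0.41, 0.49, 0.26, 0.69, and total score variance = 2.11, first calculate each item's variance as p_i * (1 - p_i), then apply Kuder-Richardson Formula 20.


For each item, compute p_i * q_i:
  Item 1: 0.67 * 0.33 = 0.2211
  Item 2: 0.42 * 0.58 = 0.2436
  Item 3: 0.41 * 0.59 = 0.2419
  Item 4: 0.49 * 0.51 = 0.2499
  Item 5: 0.26 * 0.74 = 0.1924
  Item 6: 0.69 * 0.31 = 0.2139
Sum(p_i * q_i) = 0.2211 + 0.2436 + 0.2419 + 0.2499 + 0.1924 + 0.2139 = 1.3628
KR-20 = (k/(k-1)) * (1 - Sum(p_i*q_i) / Var_total)
= (6/5) * (1 - 1.3628/2.11)
= 1.2 * 0.3541
KR-20 = 0.4249

0.4249


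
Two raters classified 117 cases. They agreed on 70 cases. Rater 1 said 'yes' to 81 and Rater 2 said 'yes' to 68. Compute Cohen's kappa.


P_o = 70/117 = 0.598291
P_e = (81*68 + 36*49) / 13689 = 0.531229
kappa = (P_o - P_e) / (1 - P_e)
kappa = (0.598291 - 0.531229) / (1 - 0.531229)
kappa = 0.1431

0.1431


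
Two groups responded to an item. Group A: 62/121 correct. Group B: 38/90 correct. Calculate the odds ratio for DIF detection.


Odds_A = 62/59 = 1.0508
Odds_B = 38/52 = 0.7308
OR = Odds_A / Odds_B = 1.0508 / 0.7308
Exactly, OR = (62 * 52) / (59 * 38) = 3224 / 2242
OR = 1.438

1.438


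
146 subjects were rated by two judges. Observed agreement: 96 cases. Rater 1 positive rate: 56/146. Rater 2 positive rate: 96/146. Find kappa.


P_o = 96/146 = 0.657534
P_e = (56*96 + 90*50) / 21316 = 0.463314
kappa = (P_o - P_e) / (1 - P_e)
kappa = (0.657534 - 0.463314) / (1 - 0.463314)
kappa = 0.3619

0.3619


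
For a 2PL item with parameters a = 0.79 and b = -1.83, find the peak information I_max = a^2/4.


For 2PL, max info at theta = b = -1.83
I_max = a^2 / 4 = 0.79^2 / 4
= 0.6241 / 4
I_max = 0.156

0.156


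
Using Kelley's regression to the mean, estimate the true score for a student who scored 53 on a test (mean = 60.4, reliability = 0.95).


T_est = rxx * X + (1 - rxx) * mean
T_est = 0.95 * 53 + 0.05 * 60.4
T_est = 50.35 + 3.02
T_est = 53.37

53.37


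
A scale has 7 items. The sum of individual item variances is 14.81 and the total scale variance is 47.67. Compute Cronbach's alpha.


alpha = (k/(k-1)) * (1 - sum(si^2)/s_total^2)
= (7/6) * (1 - 14.81/47.67)
alpha = 0.8042

0.8042


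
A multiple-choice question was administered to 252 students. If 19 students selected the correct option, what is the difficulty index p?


Item difficulty p = number correct / total examinees
p = 19 / 252
p = 0.0754

0.0754


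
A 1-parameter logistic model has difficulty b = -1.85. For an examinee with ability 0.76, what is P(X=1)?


theta - b = 0.76 - -1.85 = 2.61
exp(-(theta - b)) = exp(-2.61) = 0.0735
P = 1 / (1 + 0.0735)
P = 0.9315

0.9315


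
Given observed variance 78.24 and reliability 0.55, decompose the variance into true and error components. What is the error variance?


var_true = rxx * var_obs = 0.55 * 78.24 = 43.032
var_error = var_obs - var_true
var_error = 78.24 - 43.032
var_error = 35.208

35.208


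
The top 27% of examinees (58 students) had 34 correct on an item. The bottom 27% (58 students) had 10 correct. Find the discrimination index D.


p_upper = 34/58 = 0.5862
p_lower = 10/58 = 0.1724
D = 0.5862 - 0.1724 = 0.4138

0.4138


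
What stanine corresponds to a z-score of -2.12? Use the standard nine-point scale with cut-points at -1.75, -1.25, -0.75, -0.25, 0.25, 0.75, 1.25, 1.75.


Stanine boundaries: [-1.75, -1.25, -0.75, -0.25, 0.25, 0.75, 1.25, 1.75]
z = -2.12
Check each boundary:
  z < -1.75
  z < -1.25
  z < -0.75
  z < -0.25
  z < 0.25
  z < 0.75
  z < 1.25
  z < 1.75
Highest qualifying boundary gives stanine = 1

1


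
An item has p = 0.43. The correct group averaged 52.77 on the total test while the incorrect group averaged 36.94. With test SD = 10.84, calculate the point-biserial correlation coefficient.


q = 1 - p = 0.57
rpb = ((M1 - M0) / SD) * sqrt(p * q)
rpb = ((52.77 - 36.94) / 10.84) * sqrt(0.43 * 0.57)
rpb = 0.723

0.723


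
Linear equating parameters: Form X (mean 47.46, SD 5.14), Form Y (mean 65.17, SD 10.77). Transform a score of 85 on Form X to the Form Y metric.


slope = SD_Y / SD_X = 10.77 / 5.14 ~ 2.0953
intercept = mean_Y - slope * mean_X = 65.17 - (10.77 / 5.14) * 47.46 ~ -34.2744
Y = slope * X + intercept. To avoid rounding drift from the rounded slope/intercept, evaluate the equivalent form Y = mean_Y + SD_Y * (X - mean_X) / SD_X at full precision:
Y = 65.17 + 10.77 * (85 - 47.46) / 5.14
Y = 65.17 + 10.77 * 37.54 / 5.14
Y = 65.17 + 404.3058 / 5.14
Y = 65.17 + 78.6587
Y = 143.8287

143.8287


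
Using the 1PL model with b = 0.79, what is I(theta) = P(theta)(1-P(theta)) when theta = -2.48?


P = 1/(1+exp(-(-2.48-0.79))) = 0.0366
I = P*(1-P) = 0.0366 * 0.9634
I = 0.0353

0.0353


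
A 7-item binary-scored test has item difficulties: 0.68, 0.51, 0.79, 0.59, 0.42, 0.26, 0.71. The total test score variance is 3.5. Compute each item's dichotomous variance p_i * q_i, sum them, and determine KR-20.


For each item, compute p_i * q_i:
  Item 1: 0.68 * 0.32 = 0.2176
  Item 2: 0.51 * 0.49 = 0.2499
  Item 3: 0.79 * 0.21 = 0.1659
  Item 4: 0.59 * 0.41 = 0.2419
  Item 5: 0.42 * 0.58 = 0.2436
  Item 6: 0.26 * 0.74 = 0.1924
  Item 7: 0.71 * 0.29 = 0.2059
Sum(p_i * q_i) = 0.2176 + 0.2499 + 0.1659 + 0.2419 + 0.2436 + 0.1924 + 0.2059 = 1.5172
KR-20 = (k/(k-1)) * (1 - Sum(p_i*q_i) / Var_total)
= (7/6) * (1 - 1.5172/3.5)
= 1.1667 * 0.5665
KR-20 = 0.6609

0.6609


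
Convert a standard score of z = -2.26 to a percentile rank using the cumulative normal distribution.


CDF(z) = 0.5 * (1 + erf(z/sqrt(2)))
erf(-1.5981) = -0.9762
CDF = 0.0119
Percentile rank = 0.0119 * 100 = 1.19

1.19


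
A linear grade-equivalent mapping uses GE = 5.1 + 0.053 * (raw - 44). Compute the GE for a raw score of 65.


raw - median = 65 - 44 = 21
slope * diff = 0.053 * 21 = 1.113
GE = 5.1 + 1.113
GE = 6.213

6.213


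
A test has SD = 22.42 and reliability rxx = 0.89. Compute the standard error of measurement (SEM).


SEM = SD * sqrt(1 - rxx)
SEM = 22.42 * sqrt(1 - 0.89)
SEM = 22.42 * sqrt(0.11) = 22.42 * 0.331662
SEM = 7.4359

7.4359


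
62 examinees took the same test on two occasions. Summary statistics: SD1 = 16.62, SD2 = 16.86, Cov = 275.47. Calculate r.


r = cov(X,Y) / (SD_X * SD_Y)
r = 275.47 / (16.62 * 16.86)
r = 275.47 / 280.2132
r = 0.9831

0.9831


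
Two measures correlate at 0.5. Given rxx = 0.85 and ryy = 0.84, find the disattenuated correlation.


r_corrected = rxy / sqrt(rxx * ryy)
= 0.5 / sqrt(0.85 * 0.84)
= 0.5 / sqrt(0.714)
= 0.5 / 0.844985
r_corrected = 0.5917

0.5917


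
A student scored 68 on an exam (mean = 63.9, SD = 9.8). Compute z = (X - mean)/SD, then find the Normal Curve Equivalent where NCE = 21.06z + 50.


z = (X - mean) / SD = (68 - 63.9) / 9.8
z = 4.1 / 9.8
z = 0.4184
NCE = NCE = 21.06z + 50
Carry z at full precision (z = 4.1 / 9.8) into the conversion:
NCE = 21.06 * (4.1 / 9.8) + 50 = 86.346 / 9.8 + 50
NCE = 8.8108 + 50
NCE = 58.8108

58.8108


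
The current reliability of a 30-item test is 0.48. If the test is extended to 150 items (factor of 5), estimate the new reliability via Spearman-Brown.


r_new = (n * rxx) / (1 + (n-1) * rxx)
r_new = (5 * 0.48) / (1 + 4 * 0.48)
r_new = 2.4 / 2.92
r_new = 0.8219

0.8219


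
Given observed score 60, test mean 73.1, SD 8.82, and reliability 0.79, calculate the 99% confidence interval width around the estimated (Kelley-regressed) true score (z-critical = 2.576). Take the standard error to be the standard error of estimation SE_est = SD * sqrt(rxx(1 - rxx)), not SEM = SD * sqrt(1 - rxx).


True score estimate = 0.79*60 + 0.21*73.1 = 62.751
SE_est = SD * sqrt(rxx * (1 - rxx)) = 8.82 * sqrt(0.79 * 0.21) = 8.82 * sqrt(0.1659) = 3.592459
CI = T_est +/- z * SE_est, so width = 2 * z * SE_est = 2 * 2.576 * 3.592459
Width = 18.5083

18.5083


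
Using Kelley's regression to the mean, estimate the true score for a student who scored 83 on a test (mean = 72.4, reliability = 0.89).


T_est = rxx * X + (1 - rxx) * mean
T_est = 0.89 * 83 + 0.11 * 72.4
T_est = 73.87 + 7.964
T_est = 81.834

81.834


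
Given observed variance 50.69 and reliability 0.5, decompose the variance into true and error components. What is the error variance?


var_true = rxx * var_obs = 0.5 * 50.69 = 25.345
var_error = var_obs - var_true
var_error = 50.69 - 25.345
var_error = 25.345

25.345


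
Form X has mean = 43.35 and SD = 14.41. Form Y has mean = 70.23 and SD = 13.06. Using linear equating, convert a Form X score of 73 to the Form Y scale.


slope = SD_Y / SD_X = 13.06 / 14.41 ~ 0.9063
intercept = mean_Y - slope * mean_X = 70.23 - (13.06 / 14.41) * 43.35 ~ 30.9412
Y = slope * X + intercept. To avoid rounding drift from the rounded slope/intercept, evaluate the equivalent form Y = mean_Y + SD_Y * (X - mean_X) / SD_X at full precision:
Y = 70.23 + 13.06 * (73 - 43.35) / 14.41
Y = 70.23 + 13.06 * 29.65 / 14.41
Y = 70.23 + 387.229 / 14.41
Y = 70.23 + 26.8722
Y = 97.1022

97.1022


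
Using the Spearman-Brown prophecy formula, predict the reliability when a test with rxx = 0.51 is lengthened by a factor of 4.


r_new = (n * rxx) / (1 + (n-1) * rxx)
r_new = (4 * 0.51) / (1 + 3 * 0.51)
r_new = 2.04 / 2.53
r_new = 0.8063

0.8063


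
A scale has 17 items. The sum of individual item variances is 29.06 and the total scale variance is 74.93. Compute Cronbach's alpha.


alpha = (k/(k-1)) * (1 - sum(si^2)/s_total^2)
= (17/16) * (1 - 29.06/74.93)
alpha = 0.6504

0.6504


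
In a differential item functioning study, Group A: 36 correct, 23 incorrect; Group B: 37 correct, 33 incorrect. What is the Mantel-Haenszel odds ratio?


Odds_A = 36/23 = 1.5652
Odds_B = 37/33 = 1.1212
OR = Odds_A / Odds_B = 1.5652 / 1.1212
Exactly, OR = (36 * 33) / (23 * 37) = 1188 / 851
OR = 1.396

1.396


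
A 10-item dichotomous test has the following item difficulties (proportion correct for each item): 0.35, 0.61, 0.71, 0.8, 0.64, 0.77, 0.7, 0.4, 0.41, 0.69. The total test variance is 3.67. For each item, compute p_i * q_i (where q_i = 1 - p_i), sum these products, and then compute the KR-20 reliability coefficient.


For each item, compute p_i * q_i:
  Item 1: 0.35 * 0.65 = 0.2275
  Item 2: 0.61 * 0.39 = 0.2379
  Item 3: 0.71 * 0.29 = 0.2059
  Item 4: 0.8 * 0.2 = 0.16
  Item 5: 0.64 * 0.36 = 0.2304
  Item 6: 0.77 * 0.23 = 0.1771
  Item 7: 0.7 * 0.3 = 0.21
  Item 8: 0.4 * 0.6 = 0.24
  Item 9: 0.41 * 0.59 = 0.2419
  Item 10: 0.69 * 0.31 = 0.2139
Sum(p_i * q_i) = 0.2275 + 0.2379 + 0.2059 + 0.16 + 0.2304 + 0.1771 + 0.21 + 0.24 + 0.2419 + 0.2139 = 2.1446
KR-20 = (k/(k-1)) * (1 - Sum(p_i*q_i) / Var_total)
= (10/9) * (1 - 2.1446/3.67)
= 1.1111 * 0.4156
KR-20 = 0.4618

0.4618


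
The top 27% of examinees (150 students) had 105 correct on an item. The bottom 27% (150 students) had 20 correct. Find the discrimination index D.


p_upper = 105/150 = 0.7
p_lower = 20/150 = 0.1333
D = 0.7 - 0.1333 = 0.5667

0.5667


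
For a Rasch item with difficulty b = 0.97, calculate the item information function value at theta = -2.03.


P = 1/(1+exp(-(-2.03-0.97))) = 0.0474
I = P*(1-P) = 0.0474 * 0.9526
I = 0.0452

0.0452


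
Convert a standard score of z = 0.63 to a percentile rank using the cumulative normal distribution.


CDF(z) = 0.5 * (1 + erf(z/sqrt(2)))
erf(0.4455) = 0.4713
CDF = 0.7357
Percentile rank = 0.7357 * 100 = 73.57

73.57


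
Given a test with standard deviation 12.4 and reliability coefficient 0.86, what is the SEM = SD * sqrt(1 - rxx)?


SEM = SD * sqrt(1 - rxx)
SEM = 12.4 * sqrt(1 - 0.86)
SEM = 12.4 * sqrt(0.14) = 12.4 * 0.374166
SEM = 4.6397

4.6397


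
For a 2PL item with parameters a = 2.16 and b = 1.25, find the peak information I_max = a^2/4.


For 2PL, max info at theta = b = 1.25
I_max = a^2 / 4 = 2.16^2 / 4
= 4.6656 / 4
I_max = 1.1664

1.1664


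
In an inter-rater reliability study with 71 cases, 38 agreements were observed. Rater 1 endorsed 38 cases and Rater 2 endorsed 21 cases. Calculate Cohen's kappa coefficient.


P_o = 38/71 = 0.535211
P_e = (38*21 + 33*50) / 5041 = 0.485618
kappa = (P_o - P_e) / (1 - P_e)
kappa = (0.535211 - 0.485618) / (1 - 0.485618)
kappa = 0.0964

0.0964


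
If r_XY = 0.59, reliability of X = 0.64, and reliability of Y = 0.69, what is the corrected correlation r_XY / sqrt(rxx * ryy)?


r_corrected = rxy / sqrt(rxx * ryy)
= 0.59 / sqrt(0.64 * 0.69)
= 0.59 / sqrt(0.4416)
= 0.59 / 0.66453
r_corrected = 0.8878

0.8878


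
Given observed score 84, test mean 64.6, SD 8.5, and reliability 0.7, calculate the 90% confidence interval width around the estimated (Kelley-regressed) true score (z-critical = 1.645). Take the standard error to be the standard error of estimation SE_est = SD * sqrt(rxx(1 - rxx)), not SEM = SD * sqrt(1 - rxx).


True score estimate = 0.7*84 + 0.3*64.6 = 78.18
SE_est = SD * sqrt(rxx * (1 - rxx)) = 8.5 * sqrt(0.7 * 0.3) = 8.5 * sqrt(0.21) = 3.895189
CI = T_est +/- z * SE_est, so width = 2 * z * SE_est = 2 * 1.645 * 3.895189
Width = 12.8152

12.8152


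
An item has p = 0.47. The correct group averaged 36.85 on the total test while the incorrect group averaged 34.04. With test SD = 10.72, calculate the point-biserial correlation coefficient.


q = 1 - p = 0.53
rpb = ((M1 - M0) / SD) * sqrt(p * q)
rpb = ((36.85 - 34.04) / 10.72) * sqrt(0.47 * 0.53)
rpb = 0.1308

0.1308


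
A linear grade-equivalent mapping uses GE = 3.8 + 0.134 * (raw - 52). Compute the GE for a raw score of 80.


raw - median = 80 - 52 = 28
slope * diff = 0.134 * 28 = 3.752
GE = 3.8 + 3.752
GE = 7.552

7.552


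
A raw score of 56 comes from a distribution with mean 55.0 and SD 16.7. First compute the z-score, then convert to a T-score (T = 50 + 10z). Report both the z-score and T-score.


z = (X - mean) / SD = (56 - 55.0) / 16.7
z = 1.0 / 16.7
z = 0.0599
T-score = T = 50 + 10z
Carry z at full precision (z = 1.0 / 16.7) into the conversion:
T-score = 50 + 10 * (1.0 / 16.7) = 50 + 10 / 16.7
T-score = 50 + 0.5988
T-score = 50.5988

50.5988


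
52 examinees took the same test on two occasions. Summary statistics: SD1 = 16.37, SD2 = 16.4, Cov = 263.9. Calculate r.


r = cov(X,Y) / (SD_X * SD_Y)
r = 263.9 / (16.37 * 16.4)
r = 263.9 / 268.468
r = 0.983

0.983


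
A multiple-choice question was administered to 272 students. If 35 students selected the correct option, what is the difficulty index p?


Item difficulty p = number correct / total examinees
p = 35 / 272
p = 0.1287

0.1287


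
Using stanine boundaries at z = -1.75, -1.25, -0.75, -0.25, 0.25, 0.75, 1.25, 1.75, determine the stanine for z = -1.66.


Stanine boundaries: [-1.75, -1.25, -0.75, -0.25, 0.25, 0.75, 1.25, 1.75]
z = -1.66
Check each boundary:
  z >= -1.75 -> could be stanine 2
  z < -1.25
  z < -0.75
  z < -0.25
  z < 0.25
  z < 0.75
  z < 1.25
  z < 1.75
Highest qualifying boundary gives stanine = 2

2


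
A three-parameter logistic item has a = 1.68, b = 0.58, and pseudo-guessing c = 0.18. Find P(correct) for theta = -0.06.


logit = 1.68*(-0.06 - 0.58) = -1.0752
P* = 1/(1 + exp(--1.0752)) = 0.2544
P = 0.18 + (1 - 0.18) * 0.2544
P = 0.3886

0.3886


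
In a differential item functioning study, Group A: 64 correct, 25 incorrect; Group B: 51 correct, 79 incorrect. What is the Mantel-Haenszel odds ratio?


Odds_A = 64/25 = 2.56
Odds_B = 51/79 = 0.6456
OR = Odds_A / Odds_B = 2.56 / 0.6456
Exactly, OR = (64 * 79) / (25 * 51) = 5056 / 1275
OR = 3.9655

3.9655


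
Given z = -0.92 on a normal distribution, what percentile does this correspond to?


CDF(z) = 0.5 * (1 + erf(z/sqrt(2)))
erf(-0.6505) = -0.6424
CDF = 0.1788
Percentile rank = 0.1788 * 100 = 17.88

17.88


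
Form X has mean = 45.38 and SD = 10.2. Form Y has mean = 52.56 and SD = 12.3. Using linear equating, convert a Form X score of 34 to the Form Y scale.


slope = SD_Y / SD_X = 12.3 / 10.2 ~ 1.2059
intercept = mean_Y - slope * mean_X = 52.56 - (12.3 / 10.2) * 45.38 ~ -2.1629
Y = slope * X + intercept. To avoid rounding drift from the rounded slope/intercept, evaluate the equivalent form Y = mean_Y + SD_Y * (X - mean_X) / SD_X at full precision:
Y = 52.56 + 12.3 * (34 - 45.38) / 10.2
Y = 52.56 - 12.3 * 11.38 / 10.2
Y = 52.56 - 139.974 / 10.2
Y = 52.56 - 13.7229
Y = 38.8371

38.8371


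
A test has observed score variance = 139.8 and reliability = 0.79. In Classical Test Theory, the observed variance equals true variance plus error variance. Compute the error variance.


var_true = rxx * var_obs = 0.79 * 139.8 = 110.442
var_error = var_obs - var_true
var_error = 139.8 - 110.442
var_error = 29.358

29.358


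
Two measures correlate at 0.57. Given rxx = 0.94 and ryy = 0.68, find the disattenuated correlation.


r_corrected = rxy / sqrt(rxx * ryy)
= 0.57 / sqrt(0.94 * 0.68)
= 0.57 / sqrt(0.6392)
= 0.57 / 0.7995
r_corrected = 0.7129

0.7129


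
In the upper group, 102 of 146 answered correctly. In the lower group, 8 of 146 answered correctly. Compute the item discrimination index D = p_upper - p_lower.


p_upper = 102/146 = 0.6986
p_lower = 8/146 = 0.0548
D = 0.6986 - 0.0548 = 0.6438

0.6438


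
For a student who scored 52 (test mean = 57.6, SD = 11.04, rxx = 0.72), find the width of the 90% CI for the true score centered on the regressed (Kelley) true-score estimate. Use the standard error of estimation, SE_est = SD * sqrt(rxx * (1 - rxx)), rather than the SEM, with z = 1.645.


True score estimate = 0.72*52 + 0.28*57.6 = 53.568
SE_est = SD * sqrt(rxx * (1 - rxx)) = 11.04 * sqrt(0.72 * 0.28) = 11.04 * sqrt(0.2016) = 4.956948
CI = T_est +/- z * SE_est, so width = 2 * z * SE_est = 2 * 1.645 * 4.956948
Width = 16.3084

16.3084


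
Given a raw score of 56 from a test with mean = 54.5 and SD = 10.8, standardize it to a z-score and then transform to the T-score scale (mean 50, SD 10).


z = (X - mean) / SD = (56 - 54.5) / 10.8
z = 1.5 / 10.8
z = 0.1389
T-score = T = 50 + 10z
Carry z at full precision (z = 1.5 / 10.8) into the conversion:
T-score = 50 + 10 * (1.5 / 10.8) = 50 + 15 / 10.8
T-score = 50 + 1.3889
T-score = 51.3889

51.3889


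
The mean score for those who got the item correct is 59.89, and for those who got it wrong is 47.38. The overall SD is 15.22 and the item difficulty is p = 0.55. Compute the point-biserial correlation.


q = 1 - p = 0.45
rpb = ((M1 - M0) / SD) * sqrt(p * q)
rpb = ((59.89 - 47.38) / 15.22) * sqrt(0.55 * 0.45)
rpb = 0.4089

0.4089


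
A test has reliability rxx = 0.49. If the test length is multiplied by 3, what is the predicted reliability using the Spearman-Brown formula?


r_new = (n * rxx) / (1 + (n-1) * rxx)
r_new = (3 * 0.49) / (1 + 2 * 0.49)
r_new = 1.47 / 1.98
r_new = 0.7424

0.7424


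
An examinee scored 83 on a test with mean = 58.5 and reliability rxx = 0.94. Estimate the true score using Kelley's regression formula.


T_est = rxx * X + (1 - rxx) * mean
T_est = 0.94 * 83 + 0.06 * 58.5
T_est = 78.02 + 3.51
T_est = 81.53

81.53


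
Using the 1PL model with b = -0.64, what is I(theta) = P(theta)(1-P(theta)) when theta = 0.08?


P = 1/(1+exp(-(0.08--0.64))) = 0.6726
I = P*(1-P) = 0.6726 * 0.3274
I = 0.2202

0.2202
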